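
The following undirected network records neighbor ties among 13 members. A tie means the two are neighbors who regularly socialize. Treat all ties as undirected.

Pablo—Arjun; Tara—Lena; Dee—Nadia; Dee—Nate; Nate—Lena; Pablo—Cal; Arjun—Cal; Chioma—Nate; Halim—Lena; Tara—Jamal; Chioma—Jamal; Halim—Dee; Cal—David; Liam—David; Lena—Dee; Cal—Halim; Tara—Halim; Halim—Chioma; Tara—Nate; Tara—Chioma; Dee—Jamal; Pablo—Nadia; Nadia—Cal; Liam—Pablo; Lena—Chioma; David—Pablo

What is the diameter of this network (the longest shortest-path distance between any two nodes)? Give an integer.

Eccentricity of each node (its greatest distance to any other): Arjun:4, Cal:3, Chioma:4, David:4, Dee:3, Halim:3, Jamal:4, Lena:4, Liam:4, Nadia:3, Nate:4, Pablo:3, Tara:4.
The maximum eccentricity is 4, realized for instance by the pair Nate–Liam via Nate – Dee – Nadia – Pablo – Liam. So the diameter is 4.

4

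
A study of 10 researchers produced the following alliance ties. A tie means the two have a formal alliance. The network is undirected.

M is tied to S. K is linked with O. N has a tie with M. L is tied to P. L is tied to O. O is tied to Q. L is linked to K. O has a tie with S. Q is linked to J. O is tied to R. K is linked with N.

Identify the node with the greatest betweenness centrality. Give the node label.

O

Unnormalized betweenness of each node: J:0, K:7, L:8, M:1, N:2, O:24, P:0, Q:8, R:0, S:5.
O has the largest value, 24, making it the main broker — the node through which the most shortest paths run.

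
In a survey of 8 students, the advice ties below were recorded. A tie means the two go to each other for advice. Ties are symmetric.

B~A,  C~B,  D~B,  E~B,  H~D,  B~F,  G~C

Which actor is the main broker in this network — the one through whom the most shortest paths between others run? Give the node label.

B

Unnormalized betweenness of each node: A:0, B:19, C:6, D:6, E:0, F:0, G:0, H:0.
B has the largest value, 19, making it the main broker — the node through which the most shortest paths run.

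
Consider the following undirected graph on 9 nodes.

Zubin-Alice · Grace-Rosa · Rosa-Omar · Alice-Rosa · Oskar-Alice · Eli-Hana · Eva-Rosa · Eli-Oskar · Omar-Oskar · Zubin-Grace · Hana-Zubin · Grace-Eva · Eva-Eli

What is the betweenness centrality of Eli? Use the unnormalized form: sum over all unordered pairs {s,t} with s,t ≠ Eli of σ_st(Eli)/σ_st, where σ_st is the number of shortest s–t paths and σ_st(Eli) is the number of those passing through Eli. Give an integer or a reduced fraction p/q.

Pairs whose geodesics pass through Eli — Hana–Oskar: 1; Hana–Omar: 1; Hana–Rosa: 1/3; Hana–Eva: 1; Oskar–Grace: 1/4; Oskar–Eva: 1.
All other pairs contribute 0.
Summing the contributions gives betweenness(Eli) = 55/12.

55/12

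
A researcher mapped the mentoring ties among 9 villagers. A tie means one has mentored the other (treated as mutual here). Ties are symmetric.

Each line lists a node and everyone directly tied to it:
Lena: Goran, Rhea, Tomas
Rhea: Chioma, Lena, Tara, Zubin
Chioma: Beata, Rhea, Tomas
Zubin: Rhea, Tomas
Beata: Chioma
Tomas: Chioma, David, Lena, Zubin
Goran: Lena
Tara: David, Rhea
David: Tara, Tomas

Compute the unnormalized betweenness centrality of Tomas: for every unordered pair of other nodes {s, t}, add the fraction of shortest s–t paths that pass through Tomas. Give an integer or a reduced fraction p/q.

9

Pairs whose geodesics pass through Tomas — Beata–Lena: 1/2; Beata–Zubin: 1/2; Beata–David: 1; Beata–Goran: 1/2; Lena–Zubin: 1/2; Lena–David: 1; Lena–Chioma: 1/2; Zubin–David: 1; Zubin–Chioma: 1/2; Zubin–Goran: 1/2; David–Chioma: 1; David–Goran: 1; Chioma–Goran: 1/2.
All other pairs contribute 0.
Summing the contributions gives betweenness(Tomas) = 9.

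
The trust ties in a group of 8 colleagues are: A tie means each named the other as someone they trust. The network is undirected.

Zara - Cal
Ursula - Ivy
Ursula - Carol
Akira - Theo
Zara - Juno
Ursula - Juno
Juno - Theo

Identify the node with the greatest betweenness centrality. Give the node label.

Unnormalized betweenness of each node: Akira:0, Cal:0, Carol:0, Ivy:0, Juno:16, Theo:6, Ursula:11, Zara:6.
Juno has the largest value, 16, making it the main broker — the node through which the most shortest paths run.

Juno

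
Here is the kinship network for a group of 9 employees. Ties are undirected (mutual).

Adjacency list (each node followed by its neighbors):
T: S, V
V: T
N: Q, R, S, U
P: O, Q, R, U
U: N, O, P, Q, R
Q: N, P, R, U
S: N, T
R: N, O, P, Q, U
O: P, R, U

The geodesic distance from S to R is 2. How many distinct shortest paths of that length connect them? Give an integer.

The shortest distance is 2, and the only length-2 path is S–N–R. So there is exactly 1 shortest path.

1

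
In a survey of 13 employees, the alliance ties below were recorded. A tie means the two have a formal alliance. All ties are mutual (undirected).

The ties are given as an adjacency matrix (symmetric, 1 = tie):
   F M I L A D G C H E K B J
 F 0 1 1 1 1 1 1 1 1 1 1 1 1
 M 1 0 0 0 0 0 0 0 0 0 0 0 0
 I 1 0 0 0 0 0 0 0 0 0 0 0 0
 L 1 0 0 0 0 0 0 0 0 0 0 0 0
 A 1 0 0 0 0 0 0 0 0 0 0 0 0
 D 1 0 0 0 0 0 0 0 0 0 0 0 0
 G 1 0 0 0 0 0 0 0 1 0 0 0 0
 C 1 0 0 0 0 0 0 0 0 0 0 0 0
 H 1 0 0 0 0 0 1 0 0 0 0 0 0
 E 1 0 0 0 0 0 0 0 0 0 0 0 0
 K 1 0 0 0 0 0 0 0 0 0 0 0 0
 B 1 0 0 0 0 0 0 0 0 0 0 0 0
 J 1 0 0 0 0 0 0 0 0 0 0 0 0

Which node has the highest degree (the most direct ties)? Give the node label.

F

Degrees — A:1, B:1, C:1, D:1, E:1, F:12, G:2, H:2, I:1, J:1, K:1, L:1, M:1.
The maximum is 12, attained only by F.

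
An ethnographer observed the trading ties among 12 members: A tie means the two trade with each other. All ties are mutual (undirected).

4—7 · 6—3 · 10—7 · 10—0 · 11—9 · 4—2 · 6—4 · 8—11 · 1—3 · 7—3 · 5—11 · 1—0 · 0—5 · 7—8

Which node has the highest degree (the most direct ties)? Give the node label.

Degrees — 0:3, 1:2, 2:1, 3:3, 4:3, 5:2, 6:2, 7:4, 8:2, 9:1, 10:2, 11:3.
The maximum is 4, attained only by 7.

7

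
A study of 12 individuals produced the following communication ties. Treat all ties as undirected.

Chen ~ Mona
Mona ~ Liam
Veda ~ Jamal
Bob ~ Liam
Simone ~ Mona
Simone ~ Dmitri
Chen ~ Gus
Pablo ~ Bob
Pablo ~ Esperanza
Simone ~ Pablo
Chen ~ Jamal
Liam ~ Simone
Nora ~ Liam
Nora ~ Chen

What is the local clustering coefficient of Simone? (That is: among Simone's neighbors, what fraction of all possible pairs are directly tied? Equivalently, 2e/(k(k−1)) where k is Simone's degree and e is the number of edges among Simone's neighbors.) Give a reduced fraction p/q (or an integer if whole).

Simone's neighbors: Dmitri, Liam, Mona, and Pablo (k = 4).
Possible neighbor pairs: C(4,2) = 6. Edges among them: Liam–Mona → e = 1.
Clustering(Simone) = 1/6.

1/6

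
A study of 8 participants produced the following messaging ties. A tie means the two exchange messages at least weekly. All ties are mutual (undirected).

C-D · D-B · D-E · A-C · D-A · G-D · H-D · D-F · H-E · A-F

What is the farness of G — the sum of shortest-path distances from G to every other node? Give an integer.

13

Distances from G: A:2, B:2, C:2, D:1, E:2, F:2, H:2.
Sum = 2 + 2 + 2 + 1 + 2 + 2 + 2 = 13.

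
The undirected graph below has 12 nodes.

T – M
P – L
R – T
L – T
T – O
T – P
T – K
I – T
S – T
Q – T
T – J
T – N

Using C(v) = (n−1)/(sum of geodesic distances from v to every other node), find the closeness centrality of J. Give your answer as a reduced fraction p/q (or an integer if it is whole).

Distances from J: I:2, K:2, L:2, M:2, N:2, O:2, P:2, Q:2, R:2, S:2, T:1. Sum = 21.
n = 12, so closeness = 11/21.

11/21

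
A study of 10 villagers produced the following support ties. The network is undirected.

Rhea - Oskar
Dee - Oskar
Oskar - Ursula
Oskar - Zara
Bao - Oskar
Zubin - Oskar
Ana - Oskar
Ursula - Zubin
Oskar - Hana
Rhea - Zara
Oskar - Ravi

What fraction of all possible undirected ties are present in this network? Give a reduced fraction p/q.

There are 11 edges and 10 nodes, so the maximum possible is C(10,2) = 45.
Density = 11/45.

11/45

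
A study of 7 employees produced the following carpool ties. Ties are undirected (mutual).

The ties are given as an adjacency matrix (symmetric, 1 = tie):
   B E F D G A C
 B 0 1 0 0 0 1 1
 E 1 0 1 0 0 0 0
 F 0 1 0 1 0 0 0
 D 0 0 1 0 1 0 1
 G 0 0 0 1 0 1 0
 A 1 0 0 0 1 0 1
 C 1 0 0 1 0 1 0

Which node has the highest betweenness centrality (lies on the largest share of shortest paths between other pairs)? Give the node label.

Unnormalized betweenness of each node: A:2, B:17/6, C:11/6, D:11/3, E:4/3, F:3/2, G:5/6.
D has the largest value, 11/3, making it the main broker — the node through which the most shortest paths run.

D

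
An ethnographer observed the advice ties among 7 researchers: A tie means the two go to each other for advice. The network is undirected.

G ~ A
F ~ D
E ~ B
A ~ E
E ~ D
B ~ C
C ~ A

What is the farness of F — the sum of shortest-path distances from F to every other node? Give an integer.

Distances from F: A:3, B:3, C:4, D:1, E:2, G:4.
Sum = 3 + 3 + 4 + 1 + 2 + 4 = 17.

17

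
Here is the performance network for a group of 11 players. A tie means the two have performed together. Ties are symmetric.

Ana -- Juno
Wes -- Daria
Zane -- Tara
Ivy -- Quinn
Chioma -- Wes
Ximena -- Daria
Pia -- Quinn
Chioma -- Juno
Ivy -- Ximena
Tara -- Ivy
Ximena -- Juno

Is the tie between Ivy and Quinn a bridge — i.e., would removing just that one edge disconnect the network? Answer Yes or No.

Yes

Without the Ivy–Quinn edge there is no alternate route between Ivy and Quinn, so the network disconnects. It is a bridge.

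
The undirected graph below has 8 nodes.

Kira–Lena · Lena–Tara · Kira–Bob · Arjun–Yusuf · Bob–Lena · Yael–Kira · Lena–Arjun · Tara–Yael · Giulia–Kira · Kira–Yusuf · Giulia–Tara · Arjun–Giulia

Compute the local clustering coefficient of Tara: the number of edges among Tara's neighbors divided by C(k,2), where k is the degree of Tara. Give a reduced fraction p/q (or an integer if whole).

Tara's neighbors: Giulia, Lena, and Yael (k = 3).
Possible neighbor pairs: C(3,2) = 3. Edges among them: none → e = 0.
Clustering(Tara) = 0/3 = 0.

0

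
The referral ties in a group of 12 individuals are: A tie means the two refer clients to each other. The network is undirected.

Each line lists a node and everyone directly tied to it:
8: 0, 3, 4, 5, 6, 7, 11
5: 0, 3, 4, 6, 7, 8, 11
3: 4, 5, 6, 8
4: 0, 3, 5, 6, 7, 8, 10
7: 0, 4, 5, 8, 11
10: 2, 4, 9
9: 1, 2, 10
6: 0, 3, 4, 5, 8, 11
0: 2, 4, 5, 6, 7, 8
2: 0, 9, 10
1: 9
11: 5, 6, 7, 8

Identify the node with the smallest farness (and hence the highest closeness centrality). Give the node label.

4

Farness (sum of distances to all others) for each node — 0:17, 1:36, 2:21, 3:22, 4:16, 5:18, 6:19, 7:20, 8:18, 9:26, 10:20, 11:25.
The smallest farness is 16, for 4, so 4 has the highest closeness.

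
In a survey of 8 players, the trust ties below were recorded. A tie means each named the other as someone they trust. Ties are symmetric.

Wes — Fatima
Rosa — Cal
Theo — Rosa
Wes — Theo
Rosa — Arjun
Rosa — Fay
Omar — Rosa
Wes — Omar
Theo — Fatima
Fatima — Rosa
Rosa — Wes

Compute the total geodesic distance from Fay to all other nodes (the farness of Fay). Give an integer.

Distances from Fay: Arjun:2, Cal:2, Fatima:2, Omar:2, Rosa:1, Theo:2, Wes:2.
Sum = 2 + 2 + 2 + 2 + 1 + 2 + 2 = 13.

13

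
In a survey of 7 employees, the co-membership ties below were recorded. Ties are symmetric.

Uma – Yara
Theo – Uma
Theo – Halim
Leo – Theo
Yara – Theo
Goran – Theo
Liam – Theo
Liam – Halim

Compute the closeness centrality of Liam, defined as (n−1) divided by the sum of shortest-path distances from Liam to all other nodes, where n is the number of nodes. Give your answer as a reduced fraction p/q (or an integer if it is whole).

3/5

Distances from Liam: Goran:2, Halim:1, Leo:2, Theo:1, Uma:2, Yara:2. Sum = 10.
n = 7, so closeness = 6/10 = 3/5.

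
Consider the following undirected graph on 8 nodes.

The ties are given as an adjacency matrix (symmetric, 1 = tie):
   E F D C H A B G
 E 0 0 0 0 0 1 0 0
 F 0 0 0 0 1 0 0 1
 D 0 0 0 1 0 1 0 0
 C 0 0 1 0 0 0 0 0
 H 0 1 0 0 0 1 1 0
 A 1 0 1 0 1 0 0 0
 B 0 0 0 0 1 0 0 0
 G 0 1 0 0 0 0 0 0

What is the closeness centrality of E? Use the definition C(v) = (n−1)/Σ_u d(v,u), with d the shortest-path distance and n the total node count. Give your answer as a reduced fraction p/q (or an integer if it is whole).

7/18

Distances from E: A:1, B:3, C:3, D:2, F:3, G:4, H:2. Sum = 18.
n = 8, so closeness = 7/18.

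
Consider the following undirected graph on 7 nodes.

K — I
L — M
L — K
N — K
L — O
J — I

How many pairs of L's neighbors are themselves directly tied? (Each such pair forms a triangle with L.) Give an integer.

0

L's neighbors are K, M, and O, but none of them are tied to each other, so no triangle contains L.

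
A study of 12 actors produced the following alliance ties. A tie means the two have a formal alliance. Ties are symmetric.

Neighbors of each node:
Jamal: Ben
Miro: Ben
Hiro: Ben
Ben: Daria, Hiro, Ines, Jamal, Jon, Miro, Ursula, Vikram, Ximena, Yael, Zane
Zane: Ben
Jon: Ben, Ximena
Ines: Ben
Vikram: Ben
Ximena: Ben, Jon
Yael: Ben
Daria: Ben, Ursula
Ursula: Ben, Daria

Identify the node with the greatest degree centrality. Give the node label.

Ben

Degrees — Ben:11, Daria:2, Hiro:1, Ines:1, Jamal:1, Jon:2, Miro:1, Ursula:2, Vikram:1, Ximena:2, Yael:1, Zane:1.
The maximum is 11, attained only by Ben.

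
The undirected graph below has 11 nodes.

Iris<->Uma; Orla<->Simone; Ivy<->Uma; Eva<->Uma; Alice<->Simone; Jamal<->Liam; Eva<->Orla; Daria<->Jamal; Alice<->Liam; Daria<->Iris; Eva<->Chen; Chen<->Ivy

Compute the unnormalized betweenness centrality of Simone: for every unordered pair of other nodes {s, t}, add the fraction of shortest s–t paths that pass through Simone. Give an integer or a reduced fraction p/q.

Pairs whose geodesics pass through Simone — Chen–Alice: 1; Chen–Liam: 1; Eva–Alice: 1; Eva–Liam: 1; Orla–Alice: 1; Orla–Liam: 1; Orla–Jamal: 1; Alice–Uma: 1; Alice–Ivy: 2/2.
All other pairs contribute 0.
Summing the contributions gives betweenness(Simone) = 9.

9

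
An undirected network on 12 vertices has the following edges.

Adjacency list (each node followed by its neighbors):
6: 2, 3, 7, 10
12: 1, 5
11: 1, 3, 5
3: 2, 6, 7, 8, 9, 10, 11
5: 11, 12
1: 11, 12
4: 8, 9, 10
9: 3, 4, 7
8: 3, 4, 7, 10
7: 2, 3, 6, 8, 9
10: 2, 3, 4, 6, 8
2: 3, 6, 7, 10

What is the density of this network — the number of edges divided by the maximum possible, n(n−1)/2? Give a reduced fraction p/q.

1/3

There are 22 edges and 12 nodes, so the maximum possible is C(12,2) = 66.
Density = 22/66 = 1/3.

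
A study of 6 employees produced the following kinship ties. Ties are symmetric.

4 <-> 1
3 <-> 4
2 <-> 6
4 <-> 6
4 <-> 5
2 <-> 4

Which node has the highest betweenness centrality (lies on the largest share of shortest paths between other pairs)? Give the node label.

4

Unnormalized betweenness of each node: 1:0, 2:0, 3:0, 4:9, 5:0, 6:0.
4 has the largest value, 9, making it the main broker — the node through which the most shortest paths run.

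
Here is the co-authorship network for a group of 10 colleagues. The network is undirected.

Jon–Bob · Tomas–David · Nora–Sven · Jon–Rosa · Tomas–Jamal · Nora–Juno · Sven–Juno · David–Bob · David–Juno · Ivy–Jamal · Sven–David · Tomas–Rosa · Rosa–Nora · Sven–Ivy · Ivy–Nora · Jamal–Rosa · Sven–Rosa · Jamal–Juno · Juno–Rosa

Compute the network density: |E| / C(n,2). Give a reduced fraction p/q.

There are 19 edges and 10 nodes, so the maximum possible is C(10,2) = 45.
Density = 19/45.

19/45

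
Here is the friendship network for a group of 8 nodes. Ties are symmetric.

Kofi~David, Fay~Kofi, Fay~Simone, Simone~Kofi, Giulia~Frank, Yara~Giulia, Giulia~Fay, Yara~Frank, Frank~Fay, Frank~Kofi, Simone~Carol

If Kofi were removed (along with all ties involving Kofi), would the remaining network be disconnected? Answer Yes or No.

Removing Kofi leaves {Carol, Fay, Frank, Giulia, Simone, and Yara} with no path to {David}, so the network splits into 2 components. Kofi is a cut vertex.

Yes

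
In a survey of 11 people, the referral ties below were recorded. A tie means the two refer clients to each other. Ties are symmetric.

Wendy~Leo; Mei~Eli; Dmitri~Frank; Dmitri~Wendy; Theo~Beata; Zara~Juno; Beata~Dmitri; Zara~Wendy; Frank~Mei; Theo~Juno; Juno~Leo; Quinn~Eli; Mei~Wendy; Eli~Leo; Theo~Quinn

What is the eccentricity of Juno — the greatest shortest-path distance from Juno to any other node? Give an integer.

4

Distances from Juno: Beata:2, Dmitri:3, Eli:2, Frank:4, Leo:1, Mei:3, Quinn:2, Theo:1, Wendy:2, Zara:1.
The largest is 4 (to Frank), so the eccentricity of Juno is 4.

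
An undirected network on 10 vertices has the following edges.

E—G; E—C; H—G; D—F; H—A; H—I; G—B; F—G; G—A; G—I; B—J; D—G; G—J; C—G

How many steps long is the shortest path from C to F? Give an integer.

2

One shortest route is C – G – F, which uses 2 edges, and C and F are not directly tied, so nothing shorter exists. So d(C,F) = 2.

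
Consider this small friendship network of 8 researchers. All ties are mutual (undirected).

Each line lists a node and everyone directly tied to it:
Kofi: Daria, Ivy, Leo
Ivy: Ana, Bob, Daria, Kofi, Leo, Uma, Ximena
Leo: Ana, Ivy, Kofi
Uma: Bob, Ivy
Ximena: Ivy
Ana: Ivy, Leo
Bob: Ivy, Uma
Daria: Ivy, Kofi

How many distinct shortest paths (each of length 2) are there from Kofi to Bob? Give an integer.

The shortest distance is 2, and the only length-2 path is Kofi–Ivy–Bob. So there is exactly 1 shortest path.

1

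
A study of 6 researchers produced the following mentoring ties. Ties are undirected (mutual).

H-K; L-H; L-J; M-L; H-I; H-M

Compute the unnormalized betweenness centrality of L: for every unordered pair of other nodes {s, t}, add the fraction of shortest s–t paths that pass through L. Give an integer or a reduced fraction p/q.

4

Pairs whose geodesics pass through L — H–J: 1; J–K: 1; J–I: 1; J–M: 1.
All other pairs contribute 0.
Summing the contributions gives betweenness(L) = 4.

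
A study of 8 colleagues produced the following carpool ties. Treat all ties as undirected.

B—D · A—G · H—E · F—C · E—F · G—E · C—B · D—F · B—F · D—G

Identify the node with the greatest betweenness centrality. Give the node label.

E

Unnormalized betweenness of each node: A:0, B:7/6, C:0, D:13/3, E:23/3, F:41/6, G:7, H:0.
E has the largest value, 23/3, making it the main broker — the node through which the most shortest paths run.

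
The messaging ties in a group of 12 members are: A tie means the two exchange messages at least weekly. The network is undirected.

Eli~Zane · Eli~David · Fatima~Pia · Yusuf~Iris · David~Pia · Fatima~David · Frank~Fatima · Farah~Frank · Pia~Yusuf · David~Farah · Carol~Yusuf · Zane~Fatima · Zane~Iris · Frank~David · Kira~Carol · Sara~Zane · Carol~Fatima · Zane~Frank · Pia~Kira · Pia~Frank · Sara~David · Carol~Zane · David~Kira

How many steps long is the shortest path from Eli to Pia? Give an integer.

One shortest route is Eli – David – Pia, which uses 2 edges, and Eli and Pia are not directly tied, so nothing shorter exists. So d(Eli,Pia) = 2.

2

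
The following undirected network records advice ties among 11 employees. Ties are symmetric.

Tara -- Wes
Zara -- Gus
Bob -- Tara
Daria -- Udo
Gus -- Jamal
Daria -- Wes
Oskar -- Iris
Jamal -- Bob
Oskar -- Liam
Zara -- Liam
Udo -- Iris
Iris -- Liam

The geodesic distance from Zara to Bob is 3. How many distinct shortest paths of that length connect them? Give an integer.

The shortest distance is 3, and the only length-3 path is Zara–Gus–Jamal–Bob. So there is exactly 1 shortest path.

1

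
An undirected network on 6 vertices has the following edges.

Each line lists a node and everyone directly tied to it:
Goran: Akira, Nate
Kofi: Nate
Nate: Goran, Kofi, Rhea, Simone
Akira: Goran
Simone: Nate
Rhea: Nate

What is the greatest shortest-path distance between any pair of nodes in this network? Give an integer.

Eccentricity of each node (its greatest distance to any other): Akira:3, Goran:2, Kofi:3, Nate:2, Rhea:3, Simone:3.
The maximum eccentricity is 3, realized for instance by the pair Kofi–Akira via Kofi – Nate – Goran – Akira. So the diameter is 3.

3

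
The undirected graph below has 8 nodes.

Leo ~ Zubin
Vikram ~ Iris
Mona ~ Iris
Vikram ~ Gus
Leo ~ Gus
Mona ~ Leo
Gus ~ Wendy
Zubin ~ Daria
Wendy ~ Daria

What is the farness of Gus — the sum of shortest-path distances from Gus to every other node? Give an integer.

Distances from Gus: Daria:2, Iris:2, Leo:1, Mona:2, Vikram:1, Wendy:1, Zubin:2.
Sum = 2 + 2 + 1 + 2 + 1 + 1 + 2 = 11.

11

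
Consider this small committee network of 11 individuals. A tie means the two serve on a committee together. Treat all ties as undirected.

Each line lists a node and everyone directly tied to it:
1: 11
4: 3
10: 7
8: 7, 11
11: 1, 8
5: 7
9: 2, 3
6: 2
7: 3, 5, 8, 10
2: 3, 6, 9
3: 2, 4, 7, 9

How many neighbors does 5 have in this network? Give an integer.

5 is directly tied to 7. That is 1 neighbor, so the degree of 5 is 1.

1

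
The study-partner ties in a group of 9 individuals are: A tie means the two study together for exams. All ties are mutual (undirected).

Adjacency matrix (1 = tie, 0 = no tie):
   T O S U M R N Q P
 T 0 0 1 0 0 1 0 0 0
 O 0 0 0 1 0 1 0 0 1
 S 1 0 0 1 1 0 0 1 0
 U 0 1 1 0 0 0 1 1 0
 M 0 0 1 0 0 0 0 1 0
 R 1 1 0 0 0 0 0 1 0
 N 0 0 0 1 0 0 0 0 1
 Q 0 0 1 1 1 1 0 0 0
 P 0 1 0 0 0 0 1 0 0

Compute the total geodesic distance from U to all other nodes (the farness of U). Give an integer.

12

Distances from U: M:2, N:1, O:1, P:2, Q:1, R:2, S:1, T:2.
Sum = 2 + 1 + 1 + 2 + 1 + 2 + 1 + 2 = 12.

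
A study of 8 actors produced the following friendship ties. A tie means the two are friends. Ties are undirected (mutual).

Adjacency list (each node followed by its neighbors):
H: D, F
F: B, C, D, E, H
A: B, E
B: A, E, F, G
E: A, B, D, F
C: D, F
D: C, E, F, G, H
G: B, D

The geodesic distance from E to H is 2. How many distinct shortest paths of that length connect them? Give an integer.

2

The shortest distance is 2. The length-2 paths are: E–F–H; E–D–H.
That gives 2 distinct shortest paths.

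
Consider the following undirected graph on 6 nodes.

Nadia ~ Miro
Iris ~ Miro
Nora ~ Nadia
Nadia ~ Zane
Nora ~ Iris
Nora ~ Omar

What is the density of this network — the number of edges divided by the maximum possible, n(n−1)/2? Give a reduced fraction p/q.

2/5

There are 6 edges and 6 nodes, so the maximum possible is C(6,2) = 15.
Density = 6/15 = 2/5.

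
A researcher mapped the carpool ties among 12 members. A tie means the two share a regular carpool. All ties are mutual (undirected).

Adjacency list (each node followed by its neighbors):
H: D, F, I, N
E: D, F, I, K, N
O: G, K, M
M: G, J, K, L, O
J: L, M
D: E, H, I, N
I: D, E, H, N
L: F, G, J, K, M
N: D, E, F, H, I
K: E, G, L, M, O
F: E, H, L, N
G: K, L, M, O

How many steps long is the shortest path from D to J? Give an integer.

4

One shortest route is D – E – K – L – J, which uses 4 edges, and at distance 3 from D we only reach {G, L, M, O}, which does not include J. So d(D,J) = 4.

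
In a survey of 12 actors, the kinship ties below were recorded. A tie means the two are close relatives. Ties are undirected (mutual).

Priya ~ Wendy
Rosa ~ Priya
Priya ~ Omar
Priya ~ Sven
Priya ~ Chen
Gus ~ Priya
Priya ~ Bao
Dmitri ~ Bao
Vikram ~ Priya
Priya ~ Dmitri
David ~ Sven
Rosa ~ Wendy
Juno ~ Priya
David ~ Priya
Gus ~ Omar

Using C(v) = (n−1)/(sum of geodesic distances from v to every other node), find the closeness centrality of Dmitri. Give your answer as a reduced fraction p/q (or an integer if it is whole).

11/20

Distances from Dmitri: Bao:1, Chen:2, David:2, Gus:2, Juno:2, Omar:2, Priya:1, Rosa:2, Sven:2, Vikram:2, Wendy:2. Sum = 20.
n = 12, so closeness = 11/20.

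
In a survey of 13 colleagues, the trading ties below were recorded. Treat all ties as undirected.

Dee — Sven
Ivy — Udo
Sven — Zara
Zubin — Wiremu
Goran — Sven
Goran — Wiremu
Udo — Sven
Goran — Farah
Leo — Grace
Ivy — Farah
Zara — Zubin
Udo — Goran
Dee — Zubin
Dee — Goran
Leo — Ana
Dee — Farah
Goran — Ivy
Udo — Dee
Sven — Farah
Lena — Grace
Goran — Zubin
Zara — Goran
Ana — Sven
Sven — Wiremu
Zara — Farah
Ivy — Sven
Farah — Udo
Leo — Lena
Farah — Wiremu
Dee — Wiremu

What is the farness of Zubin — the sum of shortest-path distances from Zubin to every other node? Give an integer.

29

Distances from Zubin: Ana:3, Dee:1, Farah:2, Goran:1, Grace:5, Ivy:2, Lena:5, Leo:4, Sven:2, Udo:2, Wiremu:1, Zara:1.
Sum = 3 + 1 + 2 + 1 + 5 + 2 + 5 + 4 + 2 + 2 + 1 + 1 = 29.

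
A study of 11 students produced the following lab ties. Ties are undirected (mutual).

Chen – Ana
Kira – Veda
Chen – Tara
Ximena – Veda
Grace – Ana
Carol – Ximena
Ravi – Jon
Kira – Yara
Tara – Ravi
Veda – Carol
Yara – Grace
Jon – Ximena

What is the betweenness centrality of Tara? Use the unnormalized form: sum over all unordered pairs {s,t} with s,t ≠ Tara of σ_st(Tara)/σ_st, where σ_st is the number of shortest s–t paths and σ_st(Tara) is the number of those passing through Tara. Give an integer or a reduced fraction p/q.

Pairs whose geodesics pass through Tara — Ana–Ravi: 1; Ana–Jon: 1; Ana–Ximena: 1/2; Chen–Ravi: 1; Chen–Jon: 1; Chen–Ximena: 1; Chen–Carol: 1; Chen–Veda: 1/2; Ravi–Yara: 1/2; Ravi–Grace: 1; Jon–Grace: 1/2.
All other pairs contribute 0.
Summing the contributions gives betweenness(Tara) = 9.

9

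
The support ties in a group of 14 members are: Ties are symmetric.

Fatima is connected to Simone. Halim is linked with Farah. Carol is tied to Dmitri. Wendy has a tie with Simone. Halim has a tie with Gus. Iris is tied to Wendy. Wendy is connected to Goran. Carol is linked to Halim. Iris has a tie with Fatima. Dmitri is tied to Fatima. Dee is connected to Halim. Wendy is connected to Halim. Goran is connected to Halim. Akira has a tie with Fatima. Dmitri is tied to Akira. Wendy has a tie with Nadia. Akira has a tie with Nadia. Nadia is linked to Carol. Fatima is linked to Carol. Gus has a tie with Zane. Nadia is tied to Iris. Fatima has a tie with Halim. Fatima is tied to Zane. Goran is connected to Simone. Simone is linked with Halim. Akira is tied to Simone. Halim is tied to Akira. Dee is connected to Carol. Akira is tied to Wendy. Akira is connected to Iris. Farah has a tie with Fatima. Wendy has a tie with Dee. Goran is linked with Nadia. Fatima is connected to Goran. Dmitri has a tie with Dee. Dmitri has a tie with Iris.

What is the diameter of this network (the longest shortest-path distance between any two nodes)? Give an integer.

Eccentricity of each node (its greatest distance to any other): Akira:2, Carol:2, Dee:3, Dmitri:3, Farah:3, Fatima:2, Goran:2, Gus:3, Halim:2, Iris:3, Nadia:3, Simone:2, Wendy:3, Zane:3.
The maximum eccentricity is 3, realized for instance by the pair Nadia–Zane via Nadia – Akira – Fatima – Zane. So the diameter is 3.

3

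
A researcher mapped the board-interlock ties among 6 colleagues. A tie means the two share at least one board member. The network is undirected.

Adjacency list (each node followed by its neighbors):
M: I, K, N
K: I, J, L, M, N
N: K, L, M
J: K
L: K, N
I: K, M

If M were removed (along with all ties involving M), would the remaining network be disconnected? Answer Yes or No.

No

Even without M, every remaining node can still reach every other (the residual graph is connected), so M is not a cut vertex.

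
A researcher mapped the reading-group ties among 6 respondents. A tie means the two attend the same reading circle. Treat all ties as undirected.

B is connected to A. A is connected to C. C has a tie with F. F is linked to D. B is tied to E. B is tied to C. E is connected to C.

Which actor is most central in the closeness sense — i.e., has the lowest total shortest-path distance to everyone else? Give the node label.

Farness (sum of distances to all others) for each node — A:9, B:8, C:6, D:12, E:9, F:8.
The smallest farness is 6, for C, so C has the highest closeness.

C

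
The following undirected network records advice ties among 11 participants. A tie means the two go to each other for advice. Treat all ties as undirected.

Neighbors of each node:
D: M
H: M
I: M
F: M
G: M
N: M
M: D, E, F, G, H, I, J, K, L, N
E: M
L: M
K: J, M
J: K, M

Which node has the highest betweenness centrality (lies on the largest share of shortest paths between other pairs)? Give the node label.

M

Unnormalized betweenness of each node: D:0, E:0, F:0, G:0, H:0, I:0, J:0, K:0, L:0, M:44, N:0.
M has the largest value, 44, making it the main broker — the node through which the most shortest paths run.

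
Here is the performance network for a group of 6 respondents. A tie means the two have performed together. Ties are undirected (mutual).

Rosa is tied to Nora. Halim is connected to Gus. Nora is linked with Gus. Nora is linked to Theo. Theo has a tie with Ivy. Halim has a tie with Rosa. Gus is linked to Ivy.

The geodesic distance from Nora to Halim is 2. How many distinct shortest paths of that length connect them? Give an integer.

The shortest distance is 2. The length-2 paths are: Nora–Rosa–Halim; Nora–Gus–Halim.
That gives 2 distinct shortest paths.

2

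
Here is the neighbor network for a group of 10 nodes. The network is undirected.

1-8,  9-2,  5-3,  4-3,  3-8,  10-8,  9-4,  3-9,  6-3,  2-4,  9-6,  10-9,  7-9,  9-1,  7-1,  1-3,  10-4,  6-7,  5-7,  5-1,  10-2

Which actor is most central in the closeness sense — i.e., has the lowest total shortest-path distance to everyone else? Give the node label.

9

Farness (sum of distances to all others) for each node — 1:13, 2:16, 3:12, 4:14, 5:17, 6:15, 7:14, 8:15, 9:11, 10:15.
The smallest farness is 11, for 9, so 9 has the highest closeness.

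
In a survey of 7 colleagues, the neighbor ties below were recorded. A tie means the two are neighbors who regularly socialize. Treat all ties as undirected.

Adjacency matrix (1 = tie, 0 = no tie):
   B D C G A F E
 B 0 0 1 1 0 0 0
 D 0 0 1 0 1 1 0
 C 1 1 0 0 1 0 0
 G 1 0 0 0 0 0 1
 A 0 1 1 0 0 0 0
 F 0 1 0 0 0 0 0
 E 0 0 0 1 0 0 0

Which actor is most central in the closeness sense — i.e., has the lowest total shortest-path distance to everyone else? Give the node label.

Farness (sum of distances to all others) for each node — A:13, B:11, C:10, D:12, E:19, F:17, G:14.
The smallest farness is 10, for C, so C has the highest closeness.

C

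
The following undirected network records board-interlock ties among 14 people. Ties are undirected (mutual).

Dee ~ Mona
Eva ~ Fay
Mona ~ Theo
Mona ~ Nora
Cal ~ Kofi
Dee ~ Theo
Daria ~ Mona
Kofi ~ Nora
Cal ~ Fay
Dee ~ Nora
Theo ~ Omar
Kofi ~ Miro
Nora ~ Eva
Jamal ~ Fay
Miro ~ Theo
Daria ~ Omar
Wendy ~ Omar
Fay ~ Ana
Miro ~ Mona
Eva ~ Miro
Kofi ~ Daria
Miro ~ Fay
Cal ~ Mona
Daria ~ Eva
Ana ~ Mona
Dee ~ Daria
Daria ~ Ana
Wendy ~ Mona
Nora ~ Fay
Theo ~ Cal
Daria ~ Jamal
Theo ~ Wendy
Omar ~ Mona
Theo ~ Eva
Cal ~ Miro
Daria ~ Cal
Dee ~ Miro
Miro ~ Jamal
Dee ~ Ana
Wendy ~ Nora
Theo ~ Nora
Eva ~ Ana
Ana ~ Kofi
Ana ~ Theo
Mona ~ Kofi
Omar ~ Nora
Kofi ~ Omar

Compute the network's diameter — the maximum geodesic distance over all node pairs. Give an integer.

3

Eccentricity of each node (its greatest distance to any other): Ana:2, Cal:2, Daria:2, Dee:2, Eva:2, Fay:2, Jamal:3, Kofi:2, Miro:2, Mona:2, Nora:2, Omar:2, Theo:2, Wendy:3.
The maximum eccentricity is 3, realized for instance by the pair Wendy–Jamal via Wendy – Mona – Miro – Jamal. So the diameter is 3.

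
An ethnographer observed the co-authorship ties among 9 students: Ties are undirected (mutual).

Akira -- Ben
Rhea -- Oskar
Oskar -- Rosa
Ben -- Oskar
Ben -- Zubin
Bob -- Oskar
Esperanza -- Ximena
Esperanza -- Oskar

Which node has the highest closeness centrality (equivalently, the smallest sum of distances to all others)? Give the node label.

Oskar

Farness (sum of distances to all others) for each node — Akira:21, Ben:14, Bob:18, Esperanza:16, Oskar:11, Rhea:18, Rosa:18, Ximena:23, Zubin:21.
The smallest farness is 11, for Oskar, so Oskar has the highest closeness.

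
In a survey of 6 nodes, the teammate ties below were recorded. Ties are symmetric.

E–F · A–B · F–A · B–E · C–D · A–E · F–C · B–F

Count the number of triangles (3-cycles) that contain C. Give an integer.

0

C's neighbors are D and F, but none of them are tied to each other, so no triangle contains C.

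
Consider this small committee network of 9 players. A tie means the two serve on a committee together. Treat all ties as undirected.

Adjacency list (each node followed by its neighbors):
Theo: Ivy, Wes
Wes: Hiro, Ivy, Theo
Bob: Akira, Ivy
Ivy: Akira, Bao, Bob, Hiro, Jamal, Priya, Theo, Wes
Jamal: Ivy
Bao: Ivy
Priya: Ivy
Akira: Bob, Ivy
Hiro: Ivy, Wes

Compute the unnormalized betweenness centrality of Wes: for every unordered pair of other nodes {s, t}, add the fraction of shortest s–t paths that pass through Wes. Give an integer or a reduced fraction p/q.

Pairs whose geodesics pass through Wes — Hiro–Theo: 1/2.
All other pairs contribute 0.
Summing the contributions gives betweenness(Wes) = 1/2.

1/2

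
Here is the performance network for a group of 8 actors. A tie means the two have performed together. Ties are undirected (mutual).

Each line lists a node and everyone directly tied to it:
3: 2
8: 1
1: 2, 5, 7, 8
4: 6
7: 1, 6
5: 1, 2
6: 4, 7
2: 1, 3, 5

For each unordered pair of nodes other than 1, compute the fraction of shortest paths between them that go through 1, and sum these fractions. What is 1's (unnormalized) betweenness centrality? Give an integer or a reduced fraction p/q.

Pairs whose geodesics pass through 1 — 3–8: 1; 3–7: 1; 3–6: 1; 3–4: 1; 5–8: 1; 5–7: 1; 5–6: 1; 5–4: 1; 8–2: 1; 8–7: 1; 8–6: 1; 8–4: 1; 2–7: 1; 2–6: 1 … (+1 more pairs).
All other pairs contribute 0.
Summing the contributions gives betweenness(1) = 15.

15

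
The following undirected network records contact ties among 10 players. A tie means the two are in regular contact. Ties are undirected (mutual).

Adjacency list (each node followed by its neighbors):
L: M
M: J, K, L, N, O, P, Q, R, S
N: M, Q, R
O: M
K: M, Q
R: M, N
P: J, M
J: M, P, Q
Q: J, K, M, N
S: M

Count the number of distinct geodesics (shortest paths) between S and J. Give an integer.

The shortest distance is 2, and the only length-2 path is S–M–J. So there is exactly 1 shortest path.

1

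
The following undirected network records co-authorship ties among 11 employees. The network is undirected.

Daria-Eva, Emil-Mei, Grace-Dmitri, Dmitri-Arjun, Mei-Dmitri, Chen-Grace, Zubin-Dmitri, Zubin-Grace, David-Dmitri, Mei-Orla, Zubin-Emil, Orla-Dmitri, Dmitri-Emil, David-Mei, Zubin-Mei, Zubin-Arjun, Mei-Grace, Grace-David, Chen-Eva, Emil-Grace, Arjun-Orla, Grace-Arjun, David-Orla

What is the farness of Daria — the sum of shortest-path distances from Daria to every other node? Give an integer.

Distances from Daria: Arjun:4, Chen:2, David:4, Dmitri:4, Emil:4, Eva:1, Grace:3, Mei:4, Orla:5, Zubin:4.
Sum = 4 + 2 + 4 + 4 + 4 + 1 + 3 + 4 + 5 + 4 = 35.

35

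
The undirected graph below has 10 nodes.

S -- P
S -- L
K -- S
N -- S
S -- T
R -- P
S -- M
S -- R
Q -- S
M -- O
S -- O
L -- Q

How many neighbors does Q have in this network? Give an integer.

2

Q is directly tied to L and S. That is 2 neighbors, so the degree of Q is 2.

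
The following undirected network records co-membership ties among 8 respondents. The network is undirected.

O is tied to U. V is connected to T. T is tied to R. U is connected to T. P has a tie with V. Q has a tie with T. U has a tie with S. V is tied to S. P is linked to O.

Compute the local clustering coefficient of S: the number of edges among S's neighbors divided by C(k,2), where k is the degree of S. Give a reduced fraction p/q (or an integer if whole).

0

S's neighbors: U and V (k = 2).
Possible neighbor pairs: C(2,2) = 1. Edges among them: none → e = 0.
Clustering(S) = 0/1.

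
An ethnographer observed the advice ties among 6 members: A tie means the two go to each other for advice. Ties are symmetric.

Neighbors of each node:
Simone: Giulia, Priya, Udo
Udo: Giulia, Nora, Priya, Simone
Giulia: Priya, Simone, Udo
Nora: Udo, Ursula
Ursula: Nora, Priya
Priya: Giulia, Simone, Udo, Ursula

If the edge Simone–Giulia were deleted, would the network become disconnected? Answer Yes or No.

No

Even without that edge, Simone still reaches Giulia via Simone – Udo – Giulia, so the network stays connected. Not a bridge.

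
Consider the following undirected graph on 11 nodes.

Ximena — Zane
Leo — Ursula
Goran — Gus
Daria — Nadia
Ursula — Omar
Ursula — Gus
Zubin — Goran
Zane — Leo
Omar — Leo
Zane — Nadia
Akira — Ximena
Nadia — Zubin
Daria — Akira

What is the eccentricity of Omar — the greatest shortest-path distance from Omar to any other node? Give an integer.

Distances from Omar: Akira:4, Daria:4, Goran:3, Gus:2, Leo:1, Nadia:3, Ursula:1, Ximena:3, Zane:2, Zubin:4.
The largest is 4 (to Zubin, Akira, and Daria), so the eccentricity of Omar is 4.

4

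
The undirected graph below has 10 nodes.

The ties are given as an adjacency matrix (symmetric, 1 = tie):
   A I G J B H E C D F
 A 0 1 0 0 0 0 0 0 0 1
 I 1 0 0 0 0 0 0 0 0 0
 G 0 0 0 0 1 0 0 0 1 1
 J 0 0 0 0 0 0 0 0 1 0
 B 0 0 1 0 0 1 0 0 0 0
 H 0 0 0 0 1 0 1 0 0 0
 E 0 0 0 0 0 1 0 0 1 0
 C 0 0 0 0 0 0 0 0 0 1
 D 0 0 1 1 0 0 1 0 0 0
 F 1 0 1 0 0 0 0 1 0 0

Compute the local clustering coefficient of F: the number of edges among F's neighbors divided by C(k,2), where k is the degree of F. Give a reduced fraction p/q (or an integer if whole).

0

F's neighbors: A, C, and G (k = 3).
Possible neighbor pairs: C(3,2) = 3. Edges among them: none → e = 0.
Clustering(F) = 0/3 = 0.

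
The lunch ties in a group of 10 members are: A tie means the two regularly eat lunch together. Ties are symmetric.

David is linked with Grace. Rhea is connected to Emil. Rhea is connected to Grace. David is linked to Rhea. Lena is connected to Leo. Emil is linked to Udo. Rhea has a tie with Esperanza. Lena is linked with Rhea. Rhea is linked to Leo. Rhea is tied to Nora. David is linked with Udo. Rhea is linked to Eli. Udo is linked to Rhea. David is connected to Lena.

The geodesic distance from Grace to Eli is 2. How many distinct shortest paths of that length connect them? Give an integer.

1

The shortest distance is 2, and the only length-2 path is Grace–Rhea–Eli. So there is exactly 1 shortest path.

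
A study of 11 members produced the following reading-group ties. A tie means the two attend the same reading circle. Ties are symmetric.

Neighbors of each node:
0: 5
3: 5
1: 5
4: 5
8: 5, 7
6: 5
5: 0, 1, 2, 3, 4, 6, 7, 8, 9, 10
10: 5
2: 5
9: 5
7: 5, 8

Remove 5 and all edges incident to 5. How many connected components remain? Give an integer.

9

Without 5, the remaining ties split the others into: {10}; {1}; {7, 8}; {9}; {2}; {6}; {3}; {4}; {0}.
That's 9 separate components.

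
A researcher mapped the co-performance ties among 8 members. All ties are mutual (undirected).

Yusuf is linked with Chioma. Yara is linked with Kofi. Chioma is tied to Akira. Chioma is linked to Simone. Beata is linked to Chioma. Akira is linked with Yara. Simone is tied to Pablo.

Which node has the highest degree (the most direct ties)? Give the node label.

Chioma

Degrees — Akira:2, Beata:1, Chioma:4, Kofi:1, Pablo:1, Simone:2, Yara:2, Yusuf:1.
The maximum is 4, attained only by Chioma.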